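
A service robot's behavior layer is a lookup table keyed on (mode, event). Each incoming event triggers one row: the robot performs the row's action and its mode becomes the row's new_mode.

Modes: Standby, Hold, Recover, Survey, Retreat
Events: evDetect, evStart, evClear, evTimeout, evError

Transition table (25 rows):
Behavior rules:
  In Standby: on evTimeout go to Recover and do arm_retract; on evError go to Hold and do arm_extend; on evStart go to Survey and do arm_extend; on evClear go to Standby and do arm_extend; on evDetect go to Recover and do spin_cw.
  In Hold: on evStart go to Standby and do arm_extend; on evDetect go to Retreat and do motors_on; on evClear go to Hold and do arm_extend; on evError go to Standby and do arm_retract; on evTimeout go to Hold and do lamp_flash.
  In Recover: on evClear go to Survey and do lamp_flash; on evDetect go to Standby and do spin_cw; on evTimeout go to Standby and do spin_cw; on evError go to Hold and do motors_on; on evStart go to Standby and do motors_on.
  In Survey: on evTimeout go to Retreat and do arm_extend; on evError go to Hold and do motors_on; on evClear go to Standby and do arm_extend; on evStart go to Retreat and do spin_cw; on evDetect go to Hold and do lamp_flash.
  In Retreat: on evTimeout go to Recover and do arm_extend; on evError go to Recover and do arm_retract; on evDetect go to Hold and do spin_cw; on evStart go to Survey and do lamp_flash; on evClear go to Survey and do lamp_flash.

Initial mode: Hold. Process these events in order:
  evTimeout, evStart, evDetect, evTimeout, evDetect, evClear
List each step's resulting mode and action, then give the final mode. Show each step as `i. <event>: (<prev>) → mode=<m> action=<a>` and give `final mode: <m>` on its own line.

final mode: Survey

1. evTimeout: (Hold) → mode=Hold action=lamp_flash
2. evStart: (Hold) → mode=Standby action=arm_extend
3. evDetect: (Standby) → mode=Recover action=spin_cw
4. evTimeout: (Recover) → mode=Standby action=spin_cw
5. evDetect: (Standby) → mode=Recover action=spin_cw
6. evClear: (Recover) → mode=Survey action=lamp_flash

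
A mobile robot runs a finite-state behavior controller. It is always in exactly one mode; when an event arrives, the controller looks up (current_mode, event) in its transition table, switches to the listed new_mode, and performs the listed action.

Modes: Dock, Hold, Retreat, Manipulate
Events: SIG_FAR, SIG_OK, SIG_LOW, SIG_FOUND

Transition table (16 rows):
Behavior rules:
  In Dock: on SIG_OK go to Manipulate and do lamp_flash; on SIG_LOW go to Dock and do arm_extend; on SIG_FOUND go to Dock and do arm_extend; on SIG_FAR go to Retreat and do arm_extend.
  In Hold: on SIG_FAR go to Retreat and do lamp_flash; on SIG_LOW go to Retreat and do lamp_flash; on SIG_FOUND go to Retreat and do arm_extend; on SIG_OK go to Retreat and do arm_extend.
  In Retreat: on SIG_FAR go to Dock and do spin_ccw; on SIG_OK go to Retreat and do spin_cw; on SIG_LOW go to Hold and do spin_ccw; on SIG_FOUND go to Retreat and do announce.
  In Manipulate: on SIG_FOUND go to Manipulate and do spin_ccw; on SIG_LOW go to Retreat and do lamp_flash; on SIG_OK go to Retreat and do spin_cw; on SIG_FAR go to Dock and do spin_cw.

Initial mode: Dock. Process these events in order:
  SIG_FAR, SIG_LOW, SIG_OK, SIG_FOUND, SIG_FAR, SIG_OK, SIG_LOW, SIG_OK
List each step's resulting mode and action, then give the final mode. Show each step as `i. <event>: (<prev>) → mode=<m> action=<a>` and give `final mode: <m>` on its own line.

1. SIG_FAR: (Dock) → mode=Retreat action=arm_extend
2. SIG_LOW: (Retreat) → mode=Hold action=spin_ccw
3. SIG_OK: (Hold) → mode=Retreat action=arm_extend
4. SIG_FOUND: (Retreat) → mode=Retreat action=announce
5. SIG_FAR: (Retreat) → mode=Dock action=spin_ccw
6. SIG_OK: (Dock) → mode=Manipulate action=lamp_flash
7. SIG_LOW: (Manipulate) → mode=Retreat action=lamp_flash
8. SIG_OK: (Retreat) → mode=Retreat action=spin_cw

final mode: Retreat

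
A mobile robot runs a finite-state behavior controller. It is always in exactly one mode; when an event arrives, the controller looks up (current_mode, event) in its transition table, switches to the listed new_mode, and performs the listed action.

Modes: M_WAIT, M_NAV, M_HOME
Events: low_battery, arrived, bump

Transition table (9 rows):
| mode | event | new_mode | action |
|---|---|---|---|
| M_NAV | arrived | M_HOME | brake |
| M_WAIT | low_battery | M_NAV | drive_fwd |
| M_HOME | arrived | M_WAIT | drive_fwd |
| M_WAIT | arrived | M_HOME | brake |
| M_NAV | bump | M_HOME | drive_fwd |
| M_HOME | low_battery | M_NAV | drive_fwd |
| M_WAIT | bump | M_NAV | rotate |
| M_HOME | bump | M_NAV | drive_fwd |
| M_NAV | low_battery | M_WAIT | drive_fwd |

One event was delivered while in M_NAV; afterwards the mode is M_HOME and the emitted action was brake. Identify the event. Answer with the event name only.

try low_battery: (M_NAV, low_battery) → (M_WAIT, drive_fwd)
try arrived: (M_NAV, arrived) → (M_HOME, brake)  ← matches
try bump: (M_NAV, bump) → (M_HOME, drive_fwd)

arrived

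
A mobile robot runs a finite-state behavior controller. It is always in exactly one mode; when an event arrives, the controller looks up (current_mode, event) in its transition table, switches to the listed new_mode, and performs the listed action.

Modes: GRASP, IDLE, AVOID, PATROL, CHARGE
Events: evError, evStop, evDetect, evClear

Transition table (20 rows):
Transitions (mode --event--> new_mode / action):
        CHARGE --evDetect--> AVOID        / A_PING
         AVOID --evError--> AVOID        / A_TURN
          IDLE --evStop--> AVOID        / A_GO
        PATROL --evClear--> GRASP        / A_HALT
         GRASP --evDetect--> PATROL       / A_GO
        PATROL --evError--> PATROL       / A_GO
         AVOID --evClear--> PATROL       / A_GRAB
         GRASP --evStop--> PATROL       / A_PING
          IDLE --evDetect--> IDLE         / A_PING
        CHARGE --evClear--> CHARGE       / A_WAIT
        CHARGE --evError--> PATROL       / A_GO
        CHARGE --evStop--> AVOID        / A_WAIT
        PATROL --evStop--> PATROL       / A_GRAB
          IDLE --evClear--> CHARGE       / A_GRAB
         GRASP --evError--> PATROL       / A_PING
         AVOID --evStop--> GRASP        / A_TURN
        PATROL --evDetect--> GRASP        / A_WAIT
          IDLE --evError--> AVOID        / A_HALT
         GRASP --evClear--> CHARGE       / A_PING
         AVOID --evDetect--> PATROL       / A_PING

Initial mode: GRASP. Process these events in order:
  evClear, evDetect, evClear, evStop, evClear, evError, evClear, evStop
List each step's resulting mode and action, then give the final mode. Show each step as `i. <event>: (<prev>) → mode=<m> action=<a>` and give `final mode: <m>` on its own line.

1. evClear: (GRASP) → mode=CHARGE action=A_PING
2. evDetect: (CHARGE) → mode=AVOID action=A_PING
3. evClear: (AVOID) → mode=PATROL action=A_GRAB
4. evStop: (PATROL) → mode=PATROL action=A_GRAB
5. evClear: (PATROL) → mode=GRASP action=A_HALT
6. evError: (GRASP) → mode=PATROL action=A_PING
7. evClear: (PATROL) → mode=GRASP action=A_HALT
8. evStop: (GRASP) → mode=PATROL action=A_PING

final mode: PATROL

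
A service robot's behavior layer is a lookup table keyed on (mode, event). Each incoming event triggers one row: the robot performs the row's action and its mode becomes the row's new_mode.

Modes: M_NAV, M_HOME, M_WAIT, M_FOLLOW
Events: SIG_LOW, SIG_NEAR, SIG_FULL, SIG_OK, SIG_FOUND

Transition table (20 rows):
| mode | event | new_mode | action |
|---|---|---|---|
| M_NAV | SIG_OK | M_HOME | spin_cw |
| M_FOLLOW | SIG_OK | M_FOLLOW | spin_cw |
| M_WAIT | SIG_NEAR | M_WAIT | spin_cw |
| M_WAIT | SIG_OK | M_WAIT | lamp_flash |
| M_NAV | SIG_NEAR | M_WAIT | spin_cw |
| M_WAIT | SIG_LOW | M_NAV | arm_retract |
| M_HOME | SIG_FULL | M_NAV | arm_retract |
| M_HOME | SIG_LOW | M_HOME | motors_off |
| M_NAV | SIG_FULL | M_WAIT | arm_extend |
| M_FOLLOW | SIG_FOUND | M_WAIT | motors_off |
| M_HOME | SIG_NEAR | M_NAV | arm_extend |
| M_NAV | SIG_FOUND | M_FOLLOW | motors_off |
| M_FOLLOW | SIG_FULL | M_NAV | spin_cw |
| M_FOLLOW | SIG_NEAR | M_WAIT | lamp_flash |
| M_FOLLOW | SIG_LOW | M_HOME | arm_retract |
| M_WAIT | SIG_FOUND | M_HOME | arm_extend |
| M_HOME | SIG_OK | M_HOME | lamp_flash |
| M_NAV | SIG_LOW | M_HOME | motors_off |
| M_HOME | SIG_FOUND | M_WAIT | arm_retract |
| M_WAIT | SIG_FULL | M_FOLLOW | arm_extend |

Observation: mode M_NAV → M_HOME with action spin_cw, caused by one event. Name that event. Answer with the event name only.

SIG_OK

try SIG_LOW: (M_NAV, SIG_LOW) → (M_HOME, motors_off)
try SIG_NEAR: (M_NAV, SIG_NEAR) → (M_WAIT, spin_cw)
try SIG_FULL: (M_NAV, SIG_FULL) → (M_WAIT, arm_extend)
try SIG_OK: (M_NAV, SIG_OK) → (M_HOME, spin_cw)  ← matches
try SIG_FOUND: (M_NAV, SIG_FOUND) → (M_FOLLOW, motors_off)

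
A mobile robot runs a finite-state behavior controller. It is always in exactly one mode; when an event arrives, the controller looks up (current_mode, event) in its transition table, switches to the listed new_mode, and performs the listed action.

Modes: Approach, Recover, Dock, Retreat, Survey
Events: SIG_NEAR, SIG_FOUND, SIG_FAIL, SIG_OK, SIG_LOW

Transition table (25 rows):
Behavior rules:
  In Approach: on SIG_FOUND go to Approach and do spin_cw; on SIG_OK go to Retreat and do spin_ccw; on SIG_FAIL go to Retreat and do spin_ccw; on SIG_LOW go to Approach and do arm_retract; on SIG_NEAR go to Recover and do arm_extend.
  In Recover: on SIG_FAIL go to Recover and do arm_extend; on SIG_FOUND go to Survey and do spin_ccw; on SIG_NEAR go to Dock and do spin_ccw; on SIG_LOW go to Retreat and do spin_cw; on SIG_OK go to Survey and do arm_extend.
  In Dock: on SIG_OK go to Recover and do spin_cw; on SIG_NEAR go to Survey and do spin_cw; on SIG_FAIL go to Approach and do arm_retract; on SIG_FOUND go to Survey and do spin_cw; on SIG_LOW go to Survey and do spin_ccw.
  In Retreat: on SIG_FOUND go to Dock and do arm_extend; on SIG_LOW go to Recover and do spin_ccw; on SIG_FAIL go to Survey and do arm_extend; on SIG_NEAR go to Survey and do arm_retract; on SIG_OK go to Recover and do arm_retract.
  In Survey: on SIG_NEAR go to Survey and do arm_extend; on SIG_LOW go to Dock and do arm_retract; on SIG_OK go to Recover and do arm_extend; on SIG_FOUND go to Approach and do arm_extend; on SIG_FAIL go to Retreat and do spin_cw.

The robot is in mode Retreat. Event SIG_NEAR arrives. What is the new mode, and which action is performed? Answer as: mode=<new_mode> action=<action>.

mode=Survey action=arm_retract

current mode = Retreat; filter table to that mode:
  (Retreat, SIG_FOUND) → (Dock, arm_extend)
  (Retreat, SIG_LOW) → (Recover, spin_ccw)
  (Retreat, SIG_FAIL) → (Survey, arm_extend)
  (Retreat, SIG_NEAR) → (Survey, arm_retract)  ← event matches
  (Retreat, SIG_OK) → (Recover, arm_retract)
event = SIG_NEAR selects (Survey, arm_retract)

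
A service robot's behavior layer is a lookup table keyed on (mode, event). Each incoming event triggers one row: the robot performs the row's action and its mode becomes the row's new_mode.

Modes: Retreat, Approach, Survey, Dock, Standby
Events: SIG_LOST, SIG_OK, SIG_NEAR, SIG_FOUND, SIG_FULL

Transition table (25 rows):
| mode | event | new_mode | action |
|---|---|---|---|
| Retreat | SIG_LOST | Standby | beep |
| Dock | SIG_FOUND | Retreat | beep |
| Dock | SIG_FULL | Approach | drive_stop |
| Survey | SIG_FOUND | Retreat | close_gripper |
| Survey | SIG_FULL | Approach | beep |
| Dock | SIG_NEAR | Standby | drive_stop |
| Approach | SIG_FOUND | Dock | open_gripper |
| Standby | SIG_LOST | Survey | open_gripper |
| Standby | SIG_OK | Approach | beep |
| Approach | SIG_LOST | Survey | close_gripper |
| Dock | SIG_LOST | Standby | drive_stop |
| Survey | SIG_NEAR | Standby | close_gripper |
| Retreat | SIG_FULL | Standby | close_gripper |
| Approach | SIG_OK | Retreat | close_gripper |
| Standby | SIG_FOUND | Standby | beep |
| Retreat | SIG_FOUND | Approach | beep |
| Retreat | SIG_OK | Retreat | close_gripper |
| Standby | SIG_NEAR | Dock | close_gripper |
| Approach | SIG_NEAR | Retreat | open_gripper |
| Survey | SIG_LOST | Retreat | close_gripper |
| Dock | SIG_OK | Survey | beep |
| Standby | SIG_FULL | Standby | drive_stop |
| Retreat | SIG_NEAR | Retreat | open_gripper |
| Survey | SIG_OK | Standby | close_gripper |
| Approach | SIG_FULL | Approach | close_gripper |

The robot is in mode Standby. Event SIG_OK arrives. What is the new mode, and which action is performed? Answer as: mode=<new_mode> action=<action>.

current mode = Standby; filter table to that mode:
  (Standby, SIG_LOST) → (Survey, open_gripper)
  (Standby, SIG_OK) → (Approach, beep)  ← event matches
  (Standby, SIG_FOUND) → (Standby, beep)
  (Standby, SIG_NEAR) → (Dock, close_gripper)
  (Standby, SIG_FULL) → (Standby, drive_stop)
event = SIG_OK selects (Approach, beep)

mode=Approach action=beep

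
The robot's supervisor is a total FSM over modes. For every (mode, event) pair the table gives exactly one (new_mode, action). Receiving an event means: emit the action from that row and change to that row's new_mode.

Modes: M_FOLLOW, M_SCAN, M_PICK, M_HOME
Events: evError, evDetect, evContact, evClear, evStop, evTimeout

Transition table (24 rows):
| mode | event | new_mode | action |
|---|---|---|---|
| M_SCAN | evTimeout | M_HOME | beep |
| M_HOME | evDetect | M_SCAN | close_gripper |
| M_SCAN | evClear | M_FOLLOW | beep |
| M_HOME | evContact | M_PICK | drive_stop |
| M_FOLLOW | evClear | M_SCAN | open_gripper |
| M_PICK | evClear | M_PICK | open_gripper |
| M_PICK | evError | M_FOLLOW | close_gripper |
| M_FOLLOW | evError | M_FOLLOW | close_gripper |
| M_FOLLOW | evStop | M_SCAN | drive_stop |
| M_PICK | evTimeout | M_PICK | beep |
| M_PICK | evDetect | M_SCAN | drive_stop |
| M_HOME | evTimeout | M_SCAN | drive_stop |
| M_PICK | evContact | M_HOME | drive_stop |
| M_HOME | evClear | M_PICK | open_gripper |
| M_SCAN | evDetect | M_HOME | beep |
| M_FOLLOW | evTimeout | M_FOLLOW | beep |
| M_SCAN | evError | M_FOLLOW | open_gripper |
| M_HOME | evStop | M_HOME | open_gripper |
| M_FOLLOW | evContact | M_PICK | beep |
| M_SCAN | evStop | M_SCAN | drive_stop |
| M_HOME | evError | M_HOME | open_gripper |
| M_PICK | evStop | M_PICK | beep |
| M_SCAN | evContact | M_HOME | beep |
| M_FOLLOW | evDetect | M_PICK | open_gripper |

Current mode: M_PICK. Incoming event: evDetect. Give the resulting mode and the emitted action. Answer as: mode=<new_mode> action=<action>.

mode=M_SCAN action=drive_stop

current mode = M_PICK; filter table to that mode:
  (M_PICK, evClear) → (M_PICK, open_gripper)
  (M_PICK, evError) → (M_FOLLOW, close_gripper)
  (M_PICK, evTimeout) → (M_PICK, beep)
  (M_PICK, evDetect) → (M_SCAN, drive_stop)  ← event matches
  (M_PICK, evContact) → (M_HOME, drive_stop)
  (M_PICK, evStop) → (M_PICK, beep)
event = evDetect selects (M_SCAN, drive_stop)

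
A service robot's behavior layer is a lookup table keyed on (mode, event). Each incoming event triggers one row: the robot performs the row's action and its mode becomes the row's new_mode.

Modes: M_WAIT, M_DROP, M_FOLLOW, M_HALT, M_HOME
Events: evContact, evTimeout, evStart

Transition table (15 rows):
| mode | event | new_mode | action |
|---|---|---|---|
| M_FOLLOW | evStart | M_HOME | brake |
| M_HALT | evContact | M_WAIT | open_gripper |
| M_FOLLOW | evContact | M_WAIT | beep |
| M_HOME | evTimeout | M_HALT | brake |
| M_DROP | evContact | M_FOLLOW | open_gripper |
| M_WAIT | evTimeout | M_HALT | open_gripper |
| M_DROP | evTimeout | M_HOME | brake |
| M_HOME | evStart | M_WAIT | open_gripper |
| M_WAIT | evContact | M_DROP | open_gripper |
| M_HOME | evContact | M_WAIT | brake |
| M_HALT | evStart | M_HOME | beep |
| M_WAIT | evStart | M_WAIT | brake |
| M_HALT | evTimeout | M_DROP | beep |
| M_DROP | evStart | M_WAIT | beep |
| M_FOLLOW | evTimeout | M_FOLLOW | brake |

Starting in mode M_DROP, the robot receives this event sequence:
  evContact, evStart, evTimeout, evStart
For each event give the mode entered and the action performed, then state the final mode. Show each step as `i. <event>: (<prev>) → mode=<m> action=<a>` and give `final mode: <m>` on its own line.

1. evContact: (M_DROP) → mode=M_FOLLOW action=open_gripper
2. evStart: (M_FOLLOW) → mode=M_HOME action=brake
3. evTimeout: (M_HOME) → mode=M_HALT action=brake
4. evStart: (M_HALT) → mode=M_HOME action=beep

final mode: M_HOME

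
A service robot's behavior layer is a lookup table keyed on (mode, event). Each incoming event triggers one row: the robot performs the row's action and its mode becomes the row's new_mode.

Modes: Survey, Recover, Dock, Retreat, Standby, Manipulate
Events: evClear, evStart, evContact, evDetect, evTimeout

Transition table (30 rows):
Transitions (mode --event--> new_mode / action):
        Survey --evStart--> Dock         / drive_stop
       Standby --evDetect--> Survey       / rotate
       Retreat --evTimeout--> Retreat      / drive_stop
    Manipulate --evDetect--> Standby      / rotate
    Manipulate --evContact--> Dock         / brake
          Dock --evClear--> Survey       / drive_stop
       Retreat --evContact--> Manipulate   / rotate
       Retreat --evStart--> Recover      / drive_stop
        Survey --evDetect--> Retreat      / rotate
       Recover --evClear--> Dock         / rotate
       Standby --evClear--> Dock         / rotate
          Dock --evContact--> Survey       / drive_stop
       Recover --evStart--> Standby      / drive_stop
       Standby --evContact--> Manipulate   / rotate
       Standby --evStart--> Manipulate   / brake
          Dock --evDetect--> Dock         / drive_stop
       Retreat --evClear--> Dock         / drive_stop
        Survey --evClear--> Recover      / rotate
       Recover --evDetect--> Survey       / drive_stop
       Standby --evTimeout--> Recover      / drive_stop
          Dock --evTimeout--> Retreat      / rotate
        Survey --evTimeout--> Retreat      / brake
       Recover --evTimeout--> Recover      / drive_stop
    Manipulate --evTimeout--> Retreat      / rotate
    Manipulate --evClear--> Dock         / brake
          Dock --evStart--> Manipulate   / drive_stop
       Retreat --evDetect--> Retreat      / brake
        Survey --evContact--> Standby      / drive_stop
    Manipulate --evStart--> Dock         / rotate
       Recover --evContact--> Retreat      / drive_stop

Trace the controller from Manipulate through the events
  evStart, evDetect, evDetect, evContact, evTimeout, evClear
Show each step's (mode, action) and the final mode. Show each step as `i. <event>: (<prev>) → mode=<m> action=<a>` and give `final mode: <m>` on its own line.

1. evStart: (Manipulate) → mode=Dock action=rotate
2. evDetect: (Dock) → mode=Dock action=drive_stop
3. evDetect: (Dock) → mode=Dock action=drive_stop
4. evContact: (Dock) → mode=Survey action=drive_stop
5. evTimeout: (Survey) → mode=Retreat action=brake
6. evClear: (Retreat) → mode=Dock action=drive_stop

final mode: Dock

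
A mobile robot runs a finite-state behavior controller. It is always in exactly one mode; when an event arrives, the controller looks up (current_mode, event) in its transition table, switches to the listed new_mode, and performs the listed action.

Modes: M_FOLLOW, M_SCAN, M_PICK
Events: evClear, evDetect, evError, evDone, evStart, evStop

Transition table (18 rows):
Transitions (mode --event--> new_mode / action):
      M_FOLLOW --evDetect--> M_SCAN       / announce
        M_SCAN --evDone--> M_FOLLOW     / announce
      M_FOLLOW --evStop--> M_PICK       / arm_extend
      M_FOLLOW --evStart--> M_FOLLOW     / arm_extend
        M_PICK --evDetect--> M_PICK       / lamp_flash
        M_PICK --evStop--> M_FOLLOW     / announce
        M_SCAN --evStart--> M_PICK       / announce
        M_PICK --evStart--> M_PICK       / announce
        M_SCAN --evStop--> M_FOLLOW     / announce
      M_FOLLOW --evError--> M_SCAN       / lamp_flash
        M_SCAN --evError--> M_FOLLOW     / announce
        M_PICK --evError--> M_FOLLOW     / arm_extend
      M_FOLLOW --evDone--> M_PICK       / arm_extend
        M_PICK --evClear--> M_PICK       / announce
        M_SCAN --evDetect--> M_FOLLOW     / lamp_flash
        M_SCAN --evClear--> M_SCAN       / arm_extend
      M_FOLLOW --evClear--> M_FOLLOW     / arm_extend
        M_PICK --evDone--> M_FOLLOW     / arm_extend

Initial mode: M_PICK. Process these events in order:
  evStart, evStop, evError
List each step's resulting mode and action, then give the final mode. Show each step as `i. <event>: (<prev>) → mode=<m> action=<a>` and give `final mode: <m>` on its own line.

final mode: M_SCAN

1. evStart: (M_PICK) → mode=M_PICK action=announce
2. evStop: (M_PICK) → mode=M_FOLLOW action=announce
3. evError: (M_FOLLOW) → mode=M_SCAN action=lamp_flash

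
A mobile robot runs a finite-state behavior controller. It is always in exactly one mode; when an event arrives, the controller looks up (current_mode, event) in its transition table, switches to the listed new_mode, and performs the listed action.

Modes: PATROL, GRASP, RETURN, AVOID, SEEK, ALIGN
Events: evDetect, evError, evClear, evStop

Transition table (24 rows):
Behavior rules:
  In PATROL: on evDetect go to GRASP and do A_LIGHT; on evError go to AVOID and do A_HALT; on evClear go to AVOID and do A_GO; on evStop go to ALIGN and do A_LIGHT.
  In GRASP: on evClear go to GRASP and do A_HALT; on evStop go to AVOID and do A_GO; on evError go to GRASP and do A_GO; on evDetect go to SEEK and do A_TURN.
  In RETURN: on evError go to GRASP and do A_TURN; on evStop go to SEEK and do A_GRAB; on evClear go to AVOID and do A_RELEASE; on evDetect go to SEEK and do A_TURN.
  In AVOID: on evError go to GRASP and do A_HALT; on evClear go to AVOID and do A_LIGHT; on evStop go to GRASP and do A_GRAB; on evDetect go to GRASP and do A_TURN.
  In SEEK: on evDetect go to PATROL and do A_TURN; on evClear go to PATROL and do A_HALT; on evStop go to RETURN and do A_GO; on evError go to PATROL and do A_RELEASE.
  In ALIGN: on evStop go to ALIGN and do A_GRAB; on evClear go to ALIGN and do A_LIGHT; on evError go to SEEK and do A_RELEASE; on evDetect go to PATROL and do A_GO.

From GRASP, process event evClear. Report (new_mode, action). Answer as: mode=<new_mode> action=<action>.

current mode = GRASP; filter table to that mode:
  (GRASP, evClear) → (GRASP, A_HALT)  ← event matches
  (GRASP, evStop) → (AVOID, A_GO)
  (GRASP, evError) → (GRASP, A_GO)
  (GRASP, evDetect) → (SEEK, A_TURN)
event = evClear selects (GRASP, A_HALT)

mode=GRASP action=A_HALT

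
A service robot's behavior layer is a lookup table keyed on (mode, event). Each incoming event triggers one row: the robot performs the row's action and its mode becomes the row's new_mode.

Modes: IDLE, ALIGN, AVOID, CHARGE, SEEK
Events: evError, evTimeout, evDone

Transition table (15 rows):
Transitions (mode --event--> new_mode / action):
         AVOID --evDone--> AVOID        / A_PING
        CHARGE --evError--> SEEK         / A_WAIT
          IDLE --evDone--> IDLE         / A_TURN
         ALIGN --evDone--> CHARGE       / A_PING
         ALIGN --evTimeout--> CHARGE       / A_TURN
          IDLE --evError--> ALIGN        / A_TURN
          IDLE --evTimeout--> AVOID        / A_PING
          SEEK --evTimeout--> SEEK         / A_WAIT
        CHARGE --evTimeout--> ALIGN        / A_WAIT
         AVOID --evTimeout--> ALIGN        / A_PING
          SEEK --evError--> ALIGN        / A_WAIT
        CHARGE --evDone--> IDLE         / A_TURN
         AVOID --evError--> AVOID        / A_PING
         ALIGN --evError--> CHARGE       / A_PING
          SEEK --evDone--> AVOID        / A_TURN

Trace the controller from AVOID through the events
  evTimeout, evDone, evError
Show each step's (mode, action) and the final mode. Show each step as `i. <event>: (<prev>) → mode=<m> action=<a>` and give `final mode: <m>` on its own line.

final mode: SEEK

1. evTimeout: (AVOID) → mode=ALIGN action=A_PING
2. evDone: (ALIGN) → mode=CHARGE action=A_PING
3. evError: (CHARGE) → mode=SEEK action=A_WAIT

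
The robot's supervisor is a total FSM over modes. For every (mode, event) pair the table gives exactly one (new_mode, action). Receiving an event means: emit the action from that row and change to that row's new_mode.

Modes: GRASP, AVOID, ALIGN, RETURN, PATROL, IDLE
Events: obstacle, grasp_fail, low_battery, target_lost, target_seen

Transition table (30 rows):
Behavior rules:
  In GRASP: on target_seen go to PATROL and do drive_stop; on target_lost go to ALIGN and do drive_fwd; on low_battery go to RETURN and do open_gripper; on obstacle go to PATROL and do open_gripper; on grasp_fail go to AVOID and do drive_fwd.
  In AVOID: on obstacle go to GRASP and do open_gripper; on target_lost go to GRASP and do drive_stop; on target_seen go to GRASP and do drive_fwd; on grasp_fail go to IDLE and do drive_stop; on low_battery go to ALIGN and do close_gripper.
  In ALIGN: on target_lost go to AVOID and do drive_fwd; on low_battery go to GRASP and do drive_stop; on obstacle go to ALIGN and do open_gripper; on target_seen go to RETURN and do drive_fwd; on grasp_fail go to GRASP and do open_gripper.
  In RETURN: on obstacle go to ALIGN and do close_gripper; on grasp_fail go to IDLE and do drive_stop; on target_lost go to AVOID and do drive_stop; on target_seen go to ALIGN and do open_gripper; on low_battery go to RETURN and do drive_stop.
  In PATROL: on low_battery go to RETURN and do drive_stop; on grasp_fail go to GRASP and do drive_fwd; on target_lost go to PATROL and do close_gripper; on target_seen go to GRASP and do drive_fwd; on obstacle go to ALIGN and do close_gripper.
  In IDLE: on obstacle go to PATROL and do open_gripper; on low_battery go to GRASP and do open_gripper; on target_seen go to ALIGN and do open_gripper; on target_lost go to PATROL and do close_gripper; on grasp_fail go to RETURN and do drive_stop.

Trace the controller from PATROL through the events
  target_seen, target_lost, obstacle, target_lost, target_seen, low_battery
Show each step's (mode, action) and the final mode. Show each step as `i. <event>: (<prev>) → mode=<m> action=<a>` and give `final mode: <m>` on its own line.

final mode: RETURN

1. target_seen: (PATROL) → mode=GRASP action=drive_fwd
2. target_lost: (GRASP) → mode=ALIGN action=drive_fwd
3. obstacle: (ALIGN) → mode=ALIGN action=open_gripper
4. target_lost: (ALIGN) → mode=AVOID action=drive_fwd
5. target_seen: (AVOID) → mode=GRASP action=drive_fwd
6. low_battery: (GRASP) → mode=RETURN action=open_gripper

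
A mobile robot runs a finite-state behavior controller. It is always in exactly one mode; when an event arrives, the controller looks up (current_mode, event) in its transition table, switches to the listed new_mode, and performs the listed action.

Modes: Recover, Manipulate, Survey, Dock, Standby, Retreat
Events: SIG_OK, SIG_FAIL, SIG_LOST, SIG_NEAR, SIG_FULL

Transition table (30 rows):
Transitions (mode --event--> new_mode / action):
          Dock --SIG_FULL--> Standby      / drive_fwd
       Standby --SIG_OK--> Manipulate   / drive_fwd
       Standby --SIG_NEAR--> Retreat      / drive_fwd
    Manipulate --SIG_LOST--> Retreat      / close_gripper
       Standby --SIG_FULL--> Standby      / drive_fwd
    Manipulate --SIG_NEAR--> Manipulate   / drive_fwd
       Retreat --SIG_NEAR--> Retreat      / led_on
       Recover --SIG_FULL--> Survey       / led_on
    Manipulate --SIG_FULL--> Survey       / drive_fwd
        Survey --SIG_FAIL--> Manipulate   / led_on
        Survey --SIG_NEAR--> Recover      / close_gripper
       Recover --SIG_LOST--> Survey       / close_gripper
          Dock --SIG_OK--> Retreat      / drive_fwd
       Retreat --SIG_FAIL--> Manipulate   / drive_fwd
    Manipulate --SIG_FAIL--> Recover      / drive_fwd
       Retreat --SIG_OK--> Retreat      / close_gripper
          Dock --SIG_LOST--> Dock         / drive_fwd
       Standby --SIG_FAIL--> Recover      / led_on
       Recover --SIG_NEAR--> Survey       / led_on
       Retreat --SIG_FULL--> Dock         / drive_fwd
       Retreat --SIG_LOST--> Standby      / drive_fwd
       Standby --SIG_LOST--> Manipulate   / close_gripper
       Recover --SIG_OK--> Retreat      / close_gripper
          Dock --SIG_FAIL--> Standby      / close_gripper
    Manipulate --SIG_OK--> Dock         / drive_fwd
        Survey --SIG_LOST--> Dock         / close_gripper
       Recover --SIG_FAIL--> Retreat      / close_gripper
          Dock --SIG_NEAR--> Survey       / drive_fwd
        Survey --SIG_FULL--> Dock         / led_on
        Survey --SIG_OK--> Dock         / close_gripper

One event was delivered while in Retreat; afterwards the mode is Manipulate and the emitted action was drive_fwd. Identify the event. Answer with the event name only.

SIG_FAIL

try SIG_OK: (Retreat, SIG_OK) → (Retreat, close_gripper)
try SIG_FAIL: (Retreat, SIG_FAIL) → (Manipulate, drive_fwd)  ← matches
try SIG_LOST: (Retreat, SIG_LOST) → (Standby, drive_fwd)
try SIG_NEAR: (Retreat, SIG_NEAR) → (Retreat, led_on)
try SIG_FULL: (Retreat, SIG_FULL) → (Dock, drive_fwd)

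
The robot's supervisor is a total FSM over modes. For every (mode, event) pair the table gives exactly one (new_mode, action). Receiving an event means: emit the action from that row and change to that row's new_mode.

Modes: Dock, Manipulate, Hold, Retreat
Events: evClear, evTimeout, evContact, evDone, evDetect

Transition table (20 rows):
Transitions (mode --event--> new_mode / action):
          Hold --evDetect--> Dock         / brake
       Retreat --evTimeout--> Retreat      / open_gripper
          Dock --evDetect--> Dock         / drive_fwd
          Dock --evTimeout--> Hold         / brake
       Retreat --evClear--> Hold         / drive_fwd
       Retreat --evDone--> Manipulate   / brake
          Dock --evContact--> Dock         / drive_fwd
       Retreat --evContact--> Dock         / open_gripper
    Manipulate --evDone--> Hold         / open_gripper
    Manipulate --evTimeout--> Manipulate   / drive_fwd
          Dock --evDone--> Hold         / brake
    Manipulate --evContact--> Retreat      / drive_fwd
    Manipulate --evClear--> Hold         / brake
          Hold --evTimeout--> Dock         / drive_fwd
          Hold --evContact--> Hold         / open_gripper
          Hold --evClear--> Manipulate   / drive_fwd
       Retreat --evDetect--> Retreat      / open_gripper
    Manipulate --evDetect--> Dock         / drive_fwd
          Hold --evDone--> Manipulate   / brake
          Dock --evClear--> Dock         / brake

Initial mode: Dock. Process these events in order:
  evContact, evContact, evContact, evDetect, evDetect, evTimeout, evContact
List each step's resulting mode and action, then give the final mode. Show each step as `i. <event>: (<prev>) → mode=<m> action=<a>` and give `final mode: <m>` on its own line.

1. evContact: (Dock) → mode=Dock action=drive_fwd
2. evContact: (Dock) → mode=Dock action=drive_fwd
3. evContact: (Dock) → mode=Dock action=drive_fwd
4. evDetect: (Dock) → mode=Dock action=drive_fwd
5. evDetect: (Dock) → mode=Dock action=drive_fwd
6. evTimeout: (Dock) → mode=Hold action=brake
7. evContact: (Hold) → mode=Hold action=open_gripper

final mode: Hold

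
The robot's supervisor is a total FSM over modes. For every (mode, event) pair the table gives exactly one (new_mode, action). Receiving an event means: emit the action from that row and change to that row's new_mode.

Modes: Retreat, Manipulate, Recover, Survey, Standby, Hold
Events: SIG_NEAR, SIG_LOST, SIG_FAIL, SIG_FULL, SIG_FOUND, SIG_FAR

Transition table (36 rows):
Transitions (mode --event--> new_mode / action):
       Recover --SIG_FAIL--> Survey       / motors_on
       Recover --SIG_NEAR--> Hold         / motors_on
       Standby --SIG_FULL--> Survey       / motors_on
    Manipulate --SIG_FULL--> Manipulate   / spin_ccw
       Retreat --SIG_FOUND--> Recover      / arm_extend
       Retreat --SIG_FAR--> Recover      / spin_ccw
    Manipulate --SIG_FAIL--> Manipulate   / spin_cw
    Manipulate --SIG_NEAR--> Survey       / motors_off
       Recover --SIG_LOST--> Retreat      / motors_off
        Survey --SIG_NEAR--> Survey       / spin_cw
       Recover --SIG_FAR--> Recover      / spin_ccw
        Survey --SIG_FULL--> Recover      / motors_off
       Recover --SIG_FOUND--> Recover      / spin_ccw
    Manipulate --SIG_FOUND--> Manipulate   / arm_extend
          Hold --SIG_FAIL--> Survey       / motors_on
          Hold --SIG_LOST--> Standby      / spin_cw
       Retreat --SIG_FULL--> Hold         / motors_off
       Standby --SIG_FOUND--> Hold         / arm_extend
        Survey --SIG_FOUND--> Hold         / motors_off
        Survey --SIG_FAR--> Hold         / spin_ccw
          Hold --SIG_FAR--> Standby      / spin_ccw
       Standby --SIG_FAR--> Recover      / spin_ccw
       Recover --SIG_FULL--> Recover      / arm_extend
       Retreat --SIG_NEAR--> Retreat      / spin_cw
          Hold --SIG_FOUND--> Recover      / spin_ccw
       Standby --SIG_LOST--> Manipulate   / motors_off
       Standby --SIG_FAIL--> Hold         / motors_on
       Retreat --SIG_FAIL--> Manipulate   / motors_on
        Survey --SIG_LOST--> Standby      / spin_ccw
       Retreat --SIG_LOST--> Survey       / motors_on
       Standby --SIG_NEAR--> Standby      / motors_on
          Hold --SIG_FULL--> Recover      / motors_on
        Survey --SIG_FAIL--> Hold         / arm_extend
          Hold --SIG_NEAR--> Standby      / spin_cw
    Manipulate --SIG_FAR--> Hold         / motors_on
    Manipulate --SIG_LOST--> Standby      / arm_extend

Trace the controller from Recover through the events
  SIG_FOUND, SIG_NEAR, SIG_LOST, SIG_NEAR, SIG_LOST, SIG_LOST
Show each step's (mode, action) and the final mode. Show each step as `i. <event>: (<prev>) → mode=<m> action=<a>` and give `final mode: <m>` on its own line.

final mode: Standby

1. SIG_FOUND: (Recover) → mode=Recover action=spin_ccw
2. SIG_NEAR: (Recover) → mode=Hold action=motors_on
3. SIG_LOST: (Hold) → mode=Standby action=spin_cw
4. SIG_NEAR: (Standby) → mode=Standby action=motors_on
5. SIG_LOST: (Standby) → mode=Manipulate action=motors_off
6. SIG_LOST: (Manipulate) → mode=Standby action=arm_extend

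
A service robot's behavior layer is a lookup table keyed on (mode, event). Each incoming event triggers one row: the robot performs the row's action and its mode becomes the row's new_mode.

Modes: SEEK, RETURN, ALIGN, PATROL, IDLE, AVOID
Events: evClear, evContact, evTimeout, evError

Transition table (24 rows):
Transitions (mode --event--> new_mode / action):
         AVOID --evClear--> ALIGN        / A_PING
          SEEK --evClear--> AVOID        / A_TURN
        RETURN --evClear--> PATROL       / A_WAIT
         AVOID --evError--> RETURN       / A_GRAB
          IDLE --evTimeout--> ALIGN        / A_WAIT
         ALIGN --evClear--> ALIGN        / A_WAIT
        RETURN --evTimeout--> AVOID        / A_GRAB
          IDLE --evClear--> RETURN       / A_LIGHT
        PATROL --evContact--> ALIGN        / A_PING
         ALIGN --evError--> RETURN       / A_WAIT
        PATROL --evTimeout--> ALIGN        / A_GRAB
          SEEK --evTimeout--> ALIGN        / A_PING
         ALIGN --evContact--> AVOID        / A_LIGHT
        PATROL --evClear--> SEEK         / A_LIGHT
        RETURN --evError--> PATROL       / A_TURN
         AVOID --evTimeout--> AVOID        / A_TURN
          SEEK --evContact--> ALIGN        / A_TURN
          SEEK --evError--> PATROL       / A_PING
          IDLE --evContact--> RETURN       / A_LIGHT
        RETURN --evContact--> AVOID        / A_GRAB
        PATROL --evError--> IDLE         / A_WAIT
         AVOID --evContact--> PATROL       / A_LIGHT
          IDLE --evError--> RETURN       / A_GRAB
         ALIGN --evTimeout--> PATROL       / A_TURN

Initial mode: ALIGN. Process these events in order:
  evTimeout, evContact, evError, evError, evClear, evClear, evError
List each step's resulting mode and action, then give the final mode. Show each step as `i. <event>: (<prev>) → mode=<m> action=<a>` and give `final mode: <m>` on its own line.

final mode: RETURN

1. evTimeout: (ALIGN) → mode=PATROL action=A_TURN
2. evContact: (PATROL) → mode=ALIGN action=A_PING
3. evError: (ALIGN) → mode=RETURN action=A_WAIT
4. evError: (RETURN) → mode=PATROL action=A_TURN
5. evClear: (PATROL) → mode=SEEK action=A_LIGHT
6. evClear: (SEEK) → mode=AVOID action=A_TURN
7. evError: (AVOID) → mode=RETURN action=A_GRAB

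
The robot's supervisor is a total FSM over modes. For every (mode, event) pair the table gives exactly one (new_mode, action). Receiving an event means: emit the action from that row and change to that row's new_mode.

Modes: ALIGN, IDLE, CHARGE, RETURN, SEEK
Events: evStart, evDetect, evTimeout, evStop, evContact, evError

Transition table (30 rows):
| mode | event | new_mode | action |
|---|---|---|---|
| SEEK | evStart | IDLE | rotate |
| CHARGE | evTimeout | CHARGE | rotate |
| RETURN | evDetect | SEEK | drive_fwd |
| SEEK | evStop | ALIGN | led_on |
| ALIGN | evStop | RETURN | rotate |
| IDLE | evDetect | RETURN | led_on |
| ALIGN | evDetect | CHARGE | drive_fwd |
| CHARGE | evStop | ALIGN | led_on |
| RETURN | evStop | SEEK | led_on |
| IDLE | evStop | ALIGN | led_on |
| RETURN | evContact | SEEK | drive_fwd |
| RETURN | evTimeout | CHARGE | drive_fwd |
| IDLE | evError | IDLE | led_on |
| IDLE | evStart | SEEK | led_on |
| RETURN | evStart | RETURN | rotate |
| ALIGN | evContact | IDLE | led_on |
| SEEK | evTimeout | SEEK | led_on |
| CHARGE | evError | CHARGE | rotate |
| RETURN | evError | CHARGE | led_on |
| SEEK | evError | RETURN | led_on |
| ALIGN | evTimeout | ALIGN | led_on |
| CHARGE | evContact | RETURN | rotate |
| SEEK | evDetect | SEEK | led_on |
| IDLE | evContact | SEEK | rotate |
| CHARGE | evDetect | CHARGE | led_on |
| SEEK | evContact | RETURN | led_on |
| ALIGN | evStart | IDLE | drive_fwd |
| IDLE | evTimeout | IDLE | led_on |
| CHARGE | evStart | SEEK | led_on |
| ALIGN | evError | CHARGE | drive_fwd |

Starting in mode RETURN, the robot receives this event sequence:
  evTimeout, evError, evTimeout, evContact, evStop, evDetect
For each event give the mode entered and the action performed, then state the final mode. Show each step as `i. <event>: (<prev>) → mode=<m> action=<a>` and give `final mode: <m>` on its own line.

1. evTimeout: (RETURN) → mode=CHARGE action=drive_fwd
2. evError: (CHARGE) → mode=CHARGE action=rotate
3. evTimeout: (CHARGE) → mode=CHARGE action=rotate
4. evContact: (CHARGE) → mode=RETURN action=rotate
5. evStop: (RETURN) → mode=SEEK action=led_on
6. evDetect: (SEEK) → mode=SEEK action=led_on

final mode: SEEK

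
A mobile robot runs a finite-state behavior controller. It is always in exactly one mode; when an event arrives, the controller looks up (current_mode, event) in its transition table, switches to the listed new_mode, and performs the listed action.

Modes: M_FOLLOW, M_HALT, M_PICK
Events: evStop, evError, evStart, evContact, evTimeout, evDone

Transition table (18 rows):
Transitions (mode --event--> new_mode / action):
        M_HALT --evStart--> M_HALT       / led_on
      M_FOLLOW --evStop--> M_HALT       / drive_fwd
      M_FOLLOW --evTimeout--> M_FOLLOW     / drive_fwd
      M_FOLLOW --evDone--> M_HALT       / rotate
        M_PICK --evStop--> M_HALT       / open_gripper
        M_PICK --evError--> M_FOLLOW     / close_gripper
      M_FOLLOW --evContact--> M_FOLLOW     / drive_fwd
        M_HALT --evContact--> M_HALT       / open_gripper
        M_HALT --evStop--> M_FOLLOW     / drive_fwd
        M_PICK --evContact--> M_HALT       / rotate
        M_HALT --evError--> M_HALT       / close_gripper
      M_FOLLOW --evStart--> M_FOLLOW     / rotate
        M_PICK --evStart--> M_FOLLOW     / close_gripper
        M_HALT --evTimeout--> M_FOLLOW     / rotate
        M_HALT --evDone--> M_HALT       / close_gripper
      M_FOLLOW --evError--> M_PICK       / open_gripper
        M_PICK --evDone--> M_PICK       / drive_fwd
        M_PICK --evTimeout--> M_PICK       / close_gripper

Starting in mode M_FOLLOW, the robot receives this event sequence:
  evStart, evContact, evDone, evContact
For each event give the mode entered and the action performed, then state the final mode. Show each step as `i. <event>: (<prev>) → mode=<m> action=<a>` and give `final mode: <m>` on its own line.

1. evStart: (M_FOLLOW) → mode=M_FOLLOW action=rotate
2. evContact: (M_FOLLOW) → mode=M_FOLLOW action=drive_fwd
3. evDone: (M_FOLLOW) → mode=M_HALT action=rotate
4. evContact: (M_HALT) → mode=M_HALT action=open_gripper

final mode: M_HALT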